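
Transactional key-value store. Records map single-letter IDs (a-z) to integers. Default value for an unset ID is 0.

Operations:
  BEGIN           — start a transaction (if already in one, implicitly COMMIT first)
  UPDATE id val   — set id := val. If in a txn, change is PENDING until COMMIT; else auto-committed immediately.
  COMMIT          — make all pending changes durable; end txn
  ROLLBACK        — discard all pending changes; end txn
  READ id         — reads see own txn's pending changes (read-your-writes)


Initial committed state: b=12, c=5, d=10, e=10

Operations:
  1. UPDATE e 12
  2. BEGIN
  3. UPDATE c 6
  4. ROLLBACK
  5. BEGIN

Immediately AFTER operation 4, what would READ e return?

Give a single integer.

Initial committed: {b=12, c=5, d=10, e=10}
Op 1: UPDATE e=12 (auto-commit; committed e=12)
Op 2: BEGIN: in_txn=True, pending={}
Op 3: UPDATE c=6 (pending; pending now {c=6})
Op 4: ROLLBACK: discarded pending ['c']; in_txn=False
After op 4: visible(e) = 12 (pending={}, committed={b=12, c=5, d=10, e=12})

Answer: 12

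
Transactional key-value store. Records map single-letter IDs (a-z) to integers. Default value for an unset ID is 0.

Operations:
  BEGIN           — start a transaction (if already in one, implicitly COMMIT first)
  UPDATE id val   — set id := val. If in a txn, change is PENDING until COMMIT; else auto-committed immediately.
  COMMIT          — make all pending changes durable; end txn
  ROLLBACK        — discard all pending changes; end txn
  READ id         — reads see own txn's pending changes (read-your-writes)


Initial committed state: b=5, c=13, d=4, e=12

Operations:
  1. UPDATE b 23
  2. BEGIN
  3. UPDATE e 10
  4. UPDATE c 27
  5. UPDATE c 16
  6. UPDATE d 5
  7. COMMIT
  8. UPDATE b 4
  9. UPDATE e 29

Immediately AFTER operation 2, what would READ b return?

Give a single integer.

Initial committed: {b=5, c=13, d=4, e=12}
Op 1: UPDATE b=23 (auto-commit; committed b=23)
Op 2: BEGIN: in_txn=True, pending={}
After op 2: visible(b) = 23 (pending={}, committed={b=23, c=13, d=4, e=12})

Answer: 23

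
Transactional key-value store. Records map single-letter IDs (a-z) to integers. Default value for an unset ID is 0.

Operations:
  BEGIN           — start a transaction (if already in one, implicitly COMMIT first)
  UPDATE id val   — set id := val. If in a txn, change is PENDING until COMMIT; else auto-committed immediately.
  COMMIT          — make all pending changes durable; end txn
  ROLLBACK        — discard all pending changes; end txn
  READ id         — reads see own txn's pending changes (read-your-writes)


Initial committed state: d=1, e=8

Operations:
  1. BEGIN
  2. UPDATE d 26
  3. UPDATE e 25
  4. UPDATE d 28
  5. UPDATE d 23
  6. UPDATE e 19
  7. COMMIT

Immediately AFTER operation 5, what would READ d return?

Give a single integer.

Answer: 23

Derivation:
Initial committed: {d=1, e=8}
Op 1: BEGIN: in_txn=True, pending={}
Op 2: UPDATE d=26 (pending; pending now {d=26})
Op 3: UPDATE e=25 (pending; pending now {d=26, e=25})
Op 4: UPDATE d=28 (pending; pending now {d=28, e=25})
Op 5: UPDATE d=23 (pending; pending now {d=23, e=25})
After op 5: visible(d) = 23 (pending={d=23, e=25}, committed={d=1, e=8})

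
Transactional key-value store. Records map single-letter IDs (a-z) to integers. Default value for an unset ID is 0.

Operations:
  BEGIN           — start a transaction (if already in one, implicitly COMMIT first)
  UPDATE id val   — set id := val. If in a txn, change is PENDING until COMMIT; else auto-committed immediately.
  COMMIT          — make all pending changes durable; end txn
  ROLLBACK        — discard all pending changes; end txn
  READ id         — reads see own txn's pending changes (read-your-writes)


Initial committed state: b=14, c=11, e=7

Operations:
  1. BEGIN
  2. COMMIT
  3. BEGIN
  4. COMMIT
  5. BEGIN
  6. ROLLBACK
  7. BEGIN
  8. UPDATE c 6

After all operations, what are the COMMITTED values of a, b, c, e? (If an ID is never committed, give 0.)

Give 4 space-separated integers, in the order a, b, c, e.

Initial committed: {b=14, c=11, e=7}
Op 1: BEGIN: in_txn=True, pending={}
Op 2: COMMIT: merged [] into committed; committed now {b=14, c=11, e=7}
Op 3: BEGIN: in_txn=True, pending={}
Op 4: COMMIT: merged [] into committed; committed now {b=14, c=11, e=7}
Op 5: BEGIN: in_txn=True, pending={}
Op 6: ROLLBACK: discarded pending []; in_txn=False
Op 7: BEGIN: in_txn=True, pending={}
Op 8: UPDATE c=6 (pending; pending now {c=6})
Final committed: {b=14, c=11, e=7}

Answer: 0 14 11 7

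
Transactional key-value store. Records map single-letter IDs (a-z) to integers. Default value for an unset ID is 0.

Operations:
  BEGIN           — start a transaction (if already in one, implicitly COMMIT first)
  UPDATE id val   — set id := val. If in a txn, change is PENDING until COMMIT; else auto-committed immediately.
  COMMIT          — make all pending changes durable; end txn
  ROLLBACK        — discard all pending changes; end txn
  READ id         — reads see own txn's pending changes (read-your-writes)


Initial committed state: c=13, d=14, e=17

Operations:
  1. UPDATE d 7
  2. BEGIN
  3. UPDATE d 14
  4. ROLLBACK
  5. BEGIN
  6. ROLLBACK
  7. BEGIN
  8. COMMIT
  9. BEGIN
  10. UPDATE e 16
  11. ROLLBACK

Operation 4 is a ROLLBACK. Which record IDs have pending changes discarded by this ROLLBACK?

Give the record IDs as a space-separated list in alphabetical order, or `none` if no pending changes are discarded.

Initial committed: {c=13, d=14, e=17}
Op 1: UPDATE d=7 (auto-commit; committed d=7)
Op 2: BEGIN: in_txn=True, pending={}
Op 3: UPDATE d=14 (pending; pending now {d=14})
Op 4: ROLLBACK: discarded pending ['d']; in_txn=False
Op 5: BEGIN: in_txn=True, pending={}
Op 6: ROLLBACK: discarded pending []; in_txn=False
Op 7: BEGIN: in_txn=True, pending={}
Op 8: COMMIT: merged [] into committed; committed now {c=13, d=7, e=17}
Op 9: BEGIN: in_txn=True, pending={}
Op 10: UPDATE e=16 (pending; pending now {e=16})
Op 11: ROLLBACK: discarded pending ['e']; in_txn=False
ROLLBACK at op 4 discards: ['d']

Answer: d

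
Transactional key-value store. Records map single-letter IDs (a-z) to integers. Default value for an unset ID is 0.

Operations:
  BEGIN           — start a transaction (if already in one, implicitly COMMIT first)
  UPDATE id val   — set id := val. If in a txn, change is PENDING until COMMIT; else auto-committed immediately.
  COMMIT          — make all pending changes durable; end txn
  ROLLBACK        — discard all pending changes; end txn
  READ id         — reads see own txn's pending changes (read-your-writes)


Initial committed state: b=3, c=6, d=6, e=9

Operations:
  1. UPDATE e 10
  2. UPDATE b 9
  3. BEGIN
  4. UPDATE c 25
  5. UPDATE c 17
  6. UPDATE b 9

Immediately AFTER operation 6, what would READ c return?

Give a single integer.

Answer: 17

Derivation:
Initial committed: {b=3, c=6, d=6, e=9}
Op 1: UPDATE e=10 (auto-commit; committed e=10)
Op 2: UPDATE b=9 (auto-commit; committed b=9)
Op 3: BEGIN: in_txn=True, pending={}
Op 4: UPDATE c=25 (pending; pending now {c=25})
Op 5: UPDATE c=17 (pending; pending now {c=17})
Op 6: UPDATE b=9 (pending; pending now {b=9, c=17})
After op 6: visible(c) = 17 (pending={b=9, c=17}, committed={b=9, c=6, d=6, e=10})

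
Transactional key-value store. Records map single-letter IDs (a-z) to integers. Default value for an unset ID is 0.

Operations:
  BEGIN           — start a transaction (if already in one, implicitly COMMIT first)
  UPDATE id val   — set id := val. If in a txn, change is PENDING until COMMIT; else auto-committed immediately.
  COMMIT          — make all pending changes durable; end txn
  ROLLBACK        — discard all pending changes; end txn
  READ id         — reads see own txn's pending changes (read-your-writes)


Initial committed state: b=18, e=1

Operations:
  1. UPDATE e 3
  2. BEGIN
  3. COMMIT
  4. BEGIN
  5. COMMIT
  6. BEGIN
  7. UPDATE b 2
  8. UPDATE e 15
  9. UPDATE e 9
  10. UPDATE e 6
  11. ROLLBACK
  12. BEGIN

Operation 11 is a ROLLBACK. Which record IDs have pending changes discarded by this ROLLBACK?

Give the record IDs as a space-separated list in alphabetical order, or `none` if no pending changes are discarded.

Answer: b e

Derivation:
Initial committed: {b=18, e=1}
Op 1: UPDATE e=3 (auto-commit; committed e=3)
Op 2: BEGIN: in_txn=True, pending={}
Op 3: COMMIT: merged [] into committed; committed now {b=18, e=3}
Op 4: BEGIN: in_txn=True, pending={}
Op 5: COMMIT: merged [] into committed; committed now {b=18, e=3}
Op 6: BEGIN: in_txn=True, pending={}
Op 7: UPDATE b=2 (pending; pending now {b=2})
Op 8: UPDATE e=15 (pending; pending now {b=2, e=15})
Op 9: UPDATE e=9 (pending; pending now {b=2, e=9})
Op 10: UPDATE e=6 (pending; pending now {b=2, e=6})
Op 11: ROLLBACK: discarded pending ['b', 'e']; in_txn=False
Op 12: BEGIN: in_txn=True, pending={}
ROLLBACK at op 11 discards: ['b', 'e']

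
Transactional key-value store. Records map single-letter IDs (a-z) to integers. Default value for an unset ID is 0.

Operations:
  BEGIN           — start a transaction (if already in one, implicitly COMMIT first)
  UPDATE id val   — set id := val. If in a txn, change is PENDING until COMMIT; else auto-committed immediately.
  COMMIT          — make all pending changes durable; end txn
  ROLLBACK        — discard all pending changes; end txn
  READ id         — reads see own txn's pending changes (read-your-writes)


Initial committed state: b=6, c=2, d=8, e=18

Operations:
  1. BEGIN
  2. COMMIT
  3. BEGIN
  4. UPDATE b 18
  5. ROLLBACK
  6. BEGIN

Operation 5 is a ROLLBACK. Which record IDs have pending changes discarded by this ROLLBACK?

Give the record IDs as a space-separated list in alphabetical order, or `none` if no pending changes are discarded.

Initial committed: {b=6, c=2, d=8, e=18}
Op 1: BEGIN: in_txn=True, pending={}
Op 2: COMMIT: merged [] into committed; committed now {b=6, c=2, d=8, e=18}
Op 3: BEGIN: in_txn=True, pending={}
Op 4: UPDATE b=18 (pending; pending now {b=18})
Op 5: ROLLBACK: discarded pending ['b']; in_txn=False
Op 6: BEGIN: in_txn=True, pending={}
ROLLBACK at op 5 discards: ['b']

Answer: b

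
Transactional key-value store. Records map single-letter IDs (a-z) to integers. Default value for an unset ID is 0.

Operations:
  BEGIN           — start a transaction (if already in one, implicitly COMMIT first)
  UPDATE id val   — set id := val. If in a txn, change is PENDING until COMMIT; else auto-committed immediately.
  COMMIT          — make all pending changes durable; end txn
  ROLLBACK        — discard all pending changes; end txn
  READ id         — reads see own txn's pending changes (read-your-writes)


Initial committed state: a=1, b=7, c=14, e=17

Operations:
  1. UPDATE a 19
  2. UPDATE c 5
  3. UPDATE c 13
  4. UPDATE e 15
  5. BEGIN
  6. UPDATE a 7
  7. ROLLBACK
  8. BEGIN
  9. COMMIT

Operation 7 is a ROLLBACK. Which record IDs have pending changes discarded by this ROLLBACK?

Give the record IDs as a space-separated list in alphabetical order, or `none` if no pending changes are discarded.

Initial committed: {a=1, b=7, c=14, e=17}
Op 1: UPDATE a=19 (auto-commit; committed a=19)
Op 2: UPDATE c=5 (auto-commit; committed c=5)
Op 3: UPDATE c=13 (auto-commit; committed c=13)
Op 4: UPDATE e=15 (auto-commit; committed e=15)
Op 5: BEGIN: in_txn=True, pending={}
Op 6: UPDATE a=7 (pending; pending now {a=7})
Op 7: ROLLBACK: discarded pending ['a']; in_txn=False
Op 8: BEGIN: in_txn=True, pending={}
Op 9: COMMIT: merged [] into committed; committed now {a=19, b=7, c=13, e=15}
ROLLBACK at op 7 discards: ['a']

Answer: a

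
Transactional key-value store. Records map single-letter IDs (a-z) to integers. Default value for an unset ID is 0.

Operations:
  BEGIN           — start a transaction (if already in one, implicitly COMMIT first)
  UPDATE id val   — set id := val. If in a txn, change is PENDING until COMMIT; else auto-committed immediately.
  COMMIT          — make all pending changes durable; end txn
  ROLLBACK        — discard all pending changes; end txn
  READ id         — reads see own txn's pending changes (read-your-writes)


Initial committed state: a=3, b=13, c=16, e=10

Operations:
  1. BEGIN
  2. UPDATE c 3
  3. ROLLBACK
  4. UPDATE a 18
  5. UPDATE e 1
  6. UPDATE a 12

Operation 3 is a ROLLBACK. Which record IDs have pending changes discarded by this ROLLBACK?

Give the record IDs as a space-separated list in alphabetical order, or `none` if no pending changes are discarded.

Answer: c

Derivation:
Initial committed: {a=3, b=13, c=16, e=10}
Op 1: BEGIN: in_txn=True, pending={}
Op 2: UPDATE c=3 (pending; pending now {c=3})
Op 3: ROLLBACK: discarded pending ['c']; in_txn=False
Op 4: UPDATE a=18 (auto-commit; committed a=18)
Op 5: UPDATE e=1 (auto-commit; committed e=1)
Op 6: UPDATE a=12 (auto-commit; committed a=12)
ROLLBACK at op 3 discards: ['c']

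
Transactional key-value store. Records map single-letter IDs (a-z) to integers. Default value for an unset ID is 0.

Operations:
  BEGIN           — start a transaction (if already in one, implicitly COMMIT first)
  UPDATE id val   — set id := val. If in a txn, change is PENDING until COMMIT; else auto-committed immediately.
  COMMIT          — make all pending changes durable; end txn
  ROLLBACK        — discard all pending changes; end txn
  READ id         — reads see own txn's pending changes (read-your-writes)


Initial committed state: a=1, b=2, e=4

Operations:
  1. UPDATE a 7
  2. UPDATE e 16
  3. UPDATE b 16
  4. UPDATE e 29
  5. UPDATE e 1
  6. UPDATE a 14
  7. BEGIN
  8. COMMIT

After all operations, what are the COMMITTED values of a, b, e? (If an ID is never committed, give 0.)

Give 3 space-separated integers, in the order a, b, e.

Initial committed: {a=1, b=2, e=4}
Op 1: UPDATE a=7 (auto-commit; committed a=7)
Op 2: UPDATE e=16 (auto-commit; committed e=16)
Op 3: UPDATE b=16 (auto-commit; committed b=16)
Op 4: UPDATE e=29 (auto-commit; committed e=29)
Op 5: UPDATE e=1 (auto-commit; committed e=1)
Op 6: UPDATE a=14 (auto-commit; committed a=14)
Op 7: BEGIN: in_txn=True, pending={}
Op 8: COMMIT: merged [] into committed; committed now {a=14, b=16, e=1}
Final committed: {a=14, b=16, e=1}

Answer: 14 16 1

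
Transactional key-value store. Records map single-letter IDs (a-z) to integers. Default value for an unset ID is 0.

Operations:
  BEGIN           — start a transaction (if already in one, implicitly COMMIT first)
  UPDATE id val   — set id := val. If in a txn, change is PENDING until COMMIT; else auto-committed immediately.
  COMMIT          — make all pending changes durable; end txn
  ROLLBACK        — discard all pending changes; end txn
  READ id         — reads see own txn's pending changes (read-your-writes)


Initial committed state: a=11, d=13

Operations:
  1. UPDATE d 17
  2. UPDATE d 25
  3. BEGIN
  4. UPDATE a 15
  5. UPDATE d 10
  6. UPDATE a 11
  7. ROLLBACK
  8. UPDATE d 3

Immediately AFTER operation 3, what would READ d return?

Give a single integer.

Answer: 25

Derivation:
Initial committed: {a=11, d=13}
Op 1: UPDATE d=17 (auto-commit; committed d=17)
Op 2: UPDATE d=25 (auto-commit; committed d=25)
Op 3: BEGIN: in_txn=True, pending={}
After op 3: visible(d) = 25 (pending={}, committed={a=11, d=25})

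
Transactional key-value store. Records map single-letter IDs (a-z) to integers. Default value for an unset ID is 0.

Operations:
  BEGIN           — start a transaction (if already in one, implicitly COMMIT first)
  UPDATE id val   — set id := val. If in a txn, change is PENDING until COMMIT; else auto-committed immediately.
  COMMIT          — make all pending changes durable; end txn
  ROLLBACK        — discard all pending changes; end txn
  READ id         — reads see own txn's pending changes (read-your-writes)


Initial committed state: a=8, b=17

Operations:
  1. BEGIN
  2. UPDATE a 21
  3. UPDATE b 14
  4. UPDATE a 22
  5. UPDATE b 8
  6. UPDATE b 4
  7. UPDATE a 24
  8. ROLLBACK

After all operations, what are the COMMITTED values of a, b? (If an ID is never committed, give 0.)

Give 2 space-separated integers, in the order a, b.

Initial committed: {a=8, b=17}
Op 1: BEGIN: in_txn=True, pending={}
Op 2: UPDATE a=21 (pending; pending now {a=21})
Op 3: UPDATE b=14 (pending; pending now {a=21, b=14})
Op 4: UPDATE a=22 (pending; pending now {a=22, b=14})
Op 5: UPDATE b=8 (pending; pending now {a=22, b=8})
Op 6: UPDATE b=4 (pending; pending now {a=22, b=4})
Op 7: UPDATE a=24 (pending; pending now {a=24, b=4})
Op 8: ROLLBACK: discarded pending ['a', 'b']; in_txn=False
Final committed: {a=8, b=17}

Answer: 8 17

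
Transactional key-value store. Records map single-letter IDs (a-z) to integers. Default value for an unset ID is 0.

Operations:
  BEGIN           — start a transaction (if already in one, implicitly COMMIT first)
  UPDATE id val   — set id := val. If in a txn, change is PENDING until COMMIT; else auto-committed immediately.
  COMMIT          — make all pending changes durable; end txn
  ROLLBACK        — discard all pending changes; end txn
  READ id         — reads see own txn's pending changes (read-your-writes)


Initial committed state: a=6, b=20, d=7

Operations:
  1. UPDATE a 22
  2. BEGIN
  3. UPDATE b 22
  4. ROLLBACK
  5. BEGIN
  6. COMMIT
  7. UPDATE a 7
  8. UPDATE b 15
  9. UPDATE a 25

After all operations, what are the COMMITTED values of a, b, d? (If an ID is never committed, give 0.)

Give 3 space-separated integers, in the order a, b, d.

Initial committed: {a=6, b=20, d=7}
Op 1: UPDATE a=22 (auto-commit; committed a=22)
Op 2: BEGIN: in_txn=True, pending={}
Op 3: UPDATE b=22 (pending; pending now {b=22})
Op 4: ROLLBACK: discarded pending ['b']; in_txn=False
Op 5: BEGIN: in_txn=True, pending={}
Op 6: COMMIT: merged [] into committed; committed now {a=22, b=20, d=7}
Op 7: UPDATE a=7 (auto-commit; committed a=7)
Op 8: UPDATE b=15 (auto-commit; committed b=15)
Op 9: UPDATE a=25 (auto-commit; committed a=25)
Final committed: {a=25, b=15, d=7}

Answer: 25 15 7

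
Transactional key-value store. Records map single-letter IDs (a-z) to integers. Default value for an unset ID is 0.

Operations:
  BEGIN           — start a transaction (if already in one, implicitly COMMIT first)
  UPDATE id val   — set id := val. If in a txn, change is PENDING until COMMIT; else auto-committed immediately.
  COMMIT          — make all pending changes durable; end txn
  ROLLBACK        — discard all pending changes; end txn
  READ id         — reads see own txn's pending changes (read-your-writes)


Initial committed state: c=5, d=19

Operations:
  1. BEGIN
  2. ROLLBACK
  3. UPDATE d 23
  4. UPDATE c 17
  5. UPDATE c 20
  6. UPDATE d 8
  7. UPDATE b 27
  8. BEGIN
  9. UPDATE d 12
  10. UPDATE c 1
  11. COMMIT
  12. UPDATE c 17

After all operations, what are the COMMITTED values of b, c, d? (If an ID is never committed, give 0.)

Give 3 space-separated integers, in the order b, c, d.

Initial committed: {c=5, d=19}
Op 1: BEGIN: in_txn=True, pending={}
Op 2: ROLLBACK: discarded pending []; in_txn=False
Op 3: UPDATE d=23 (auto-commit; committed d=23)
Op 4: UPDATE c=17 (auto-commit; committed c=17)
Op 5: UPDATE c=20 (auto-commit; committed c=20)
Op 6: UPDATE d=8 (auto-commit; committed d=8)
Op 7: UPDATE b=27 (auto-commit; committed b=27)
Op 8: BEGIN: in_txn=True, pending={}
Op 9: UPDATE d=12 (pending; pending now {d=12})
Op 10: UPDATE c=1 (pending; pending now {c=1, d=12})
Op 11: COMMIT: merged ['c', 'd'] into committed; committed now {b=27, c=1, d=12}
Op 12: UPDATE c=17 (auto-commit; committed c=17)
Final committed: {b=27, c=17, d=12}

Answer: 27 17 12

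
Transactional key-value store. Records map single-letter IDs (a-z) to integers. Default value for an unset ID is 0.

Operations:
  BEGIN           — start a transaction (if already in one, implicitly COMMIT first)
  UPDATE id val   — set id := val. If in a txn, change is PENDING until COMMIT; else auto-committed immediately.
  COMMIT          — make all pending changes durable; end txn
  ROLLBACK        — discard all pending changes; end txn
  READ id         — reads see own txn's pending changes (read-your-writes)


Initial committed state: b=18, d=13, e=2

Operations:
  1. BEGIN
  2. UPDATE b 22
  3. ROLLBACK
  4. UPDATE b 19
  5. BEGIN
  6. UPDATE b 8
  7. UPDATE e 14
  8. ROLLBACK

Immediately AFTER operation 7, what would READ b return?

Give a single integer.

Initial committed: {b=18, d=13, e=2}
Op 1: BEGIN: in_txn=True, pending={}
Op 2: UPDATE b=22 (pending; pending now {b=22})
Op 3: ROLLBACK: discarded pending ['b']; in_txn=False
Op 4: UPDATE b=19 (auto-commit; committed b=19)
Op 5: BEGIN: in_txn=True, pending={}
Op 6: UPDATE b=8 (pending; pending now {b=8})
Op 7: UPDATE e=14 (pending; pending now {b=8, e=14})
After op 7: visible(b) = 8 (pending={b=8, e=14}, committed={b=19, d=13, e=2})

Answer: 8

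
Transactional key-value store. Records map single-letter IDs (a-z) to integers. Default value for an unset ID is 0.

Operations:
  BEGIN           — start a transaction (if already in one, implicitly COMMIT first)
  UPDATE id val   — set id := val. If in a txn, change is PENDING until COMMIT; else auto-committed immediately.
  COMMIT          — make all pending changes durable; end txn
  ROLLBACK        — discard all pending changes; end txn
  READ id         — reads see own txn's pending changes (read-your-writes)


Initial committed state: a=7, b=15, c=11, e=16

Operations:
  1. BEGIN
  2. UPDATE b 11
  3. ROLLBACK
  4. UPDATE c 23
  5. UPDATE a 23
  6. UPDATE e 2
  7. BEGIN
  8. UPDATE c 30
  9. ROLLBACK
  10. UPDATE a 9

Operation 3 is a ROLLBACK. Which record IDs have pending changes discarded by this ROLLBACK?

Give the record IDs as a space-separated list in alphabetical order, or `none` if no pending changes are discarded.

Answer: b

Derivation:
Initial committed: {a=7, b=15, c=11, e=16}
Op 1: BEGIN: in_txn=True, pending={}
Op 2: UPDATE b=11 (pending; pending now {b=11})
Op 3: ROLLBACK: discarded pending ['b']; in_txn=False
Op 4: UPDATE c=23 (auto-commit; committed c=23)
Op 5: UPDATE a=23 (auto-commit; committed a=23)
Op 6: UPDATE e=2 (auto-commit; committed e=2)
Op 7: BEGIN: in_txn=True, pending={}
Op 8: UPDATE c=30 (pending; pending now {c=30})
Op 9: ROLLBACK: discarded pending ['c']; in_txn=False
Op 10: UPDATE a=9 (auto-commit; committed a=9)
ROLLBACK at op 3 discards: ['b']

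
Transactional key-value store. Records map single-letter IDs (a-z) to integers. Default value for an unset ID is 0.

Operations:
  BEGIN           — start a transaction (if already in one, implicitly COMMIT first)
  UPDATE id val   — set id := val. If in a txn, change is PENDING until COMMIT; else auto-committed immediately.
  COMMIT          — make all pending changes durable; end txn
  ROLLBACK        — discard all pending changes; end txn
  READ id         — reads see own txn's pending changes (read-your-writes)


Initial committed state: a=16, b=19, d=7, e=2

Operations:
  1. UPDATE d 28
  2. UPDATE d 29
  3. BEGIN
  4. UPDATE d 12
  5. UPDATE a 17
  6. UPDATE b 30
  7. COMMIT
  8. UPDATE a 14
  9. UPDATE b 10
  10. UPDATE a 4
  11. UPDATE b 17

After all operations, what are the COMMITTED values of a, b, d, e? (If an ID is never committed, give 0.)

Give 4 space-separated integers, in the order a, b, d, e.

Answer: 4 17 12 2

Derivation:
Initial committed: {a=16, b=19, d=7, e=2}
Op 1: UPDATE d=28 (auto-commit; committed d=28)
Op 2: UPDATE d=29 (auto-commit; committed d=29)
Op 3: BEGIN: in_txn=True, pending={}
Op 4: UPDATE d=12 (pending; pending now {d=12})
Op 5: UPDATE a=17 (pending; pending now {a=17, d=12})
Op 6: UPDATE b=30 (pending; pending now {a=17, b=30, d=12})
Op 7: COMMIT: merged ['a', 'b', 'd'] into committed; committed now {a=17, b=30, d=12, e=2}
Op 8: UPDATE a=14 (auto-commit; committed a=14)
Op 9: UPDATE b=10 (auto-commit; committed b=10)
Op 10: UPDATE a=4 (auto-commit; committed a=4)
Op 11: UPDATE b=17 (auto-commit; committed b=17)
Final committed: {a=4, b=17, d=12, e=2}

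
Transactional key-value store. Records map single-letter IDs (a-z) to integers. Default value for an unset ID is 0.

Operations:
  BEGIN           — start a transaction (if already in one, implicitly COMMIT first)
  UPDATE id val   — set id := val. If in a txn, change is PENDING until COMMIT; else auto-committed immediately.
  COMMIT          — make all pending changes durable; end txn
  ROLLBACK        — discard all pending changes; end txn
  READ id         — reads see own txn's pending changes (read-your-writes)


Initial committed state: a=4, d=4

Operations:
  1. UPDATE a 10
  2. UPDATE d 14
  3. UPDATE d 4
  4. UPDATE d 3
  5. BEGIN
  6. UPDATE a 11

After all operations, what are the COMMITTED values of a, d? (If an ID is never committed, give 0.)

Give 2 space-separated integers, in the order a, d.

Answer: 10 3

Derivation:
Initial committed: {a=4, d=4}
Op 1: UPDATE a=10 (auto-commit; committed a=10)
Op 2: UPDATE d=14 (auto-commit; committed d=14)
Op 3: UPDATE d=4 (auto-commit; committed d=4)
Op 4: UPDATE d=3 (auto-commit; committed d=3)
Op 5: BEGIN: in_txn=True, pending={}
Op 6: UPDATE a=11 (pending; pending now {a=11})
Final committed: {a=10, d=3}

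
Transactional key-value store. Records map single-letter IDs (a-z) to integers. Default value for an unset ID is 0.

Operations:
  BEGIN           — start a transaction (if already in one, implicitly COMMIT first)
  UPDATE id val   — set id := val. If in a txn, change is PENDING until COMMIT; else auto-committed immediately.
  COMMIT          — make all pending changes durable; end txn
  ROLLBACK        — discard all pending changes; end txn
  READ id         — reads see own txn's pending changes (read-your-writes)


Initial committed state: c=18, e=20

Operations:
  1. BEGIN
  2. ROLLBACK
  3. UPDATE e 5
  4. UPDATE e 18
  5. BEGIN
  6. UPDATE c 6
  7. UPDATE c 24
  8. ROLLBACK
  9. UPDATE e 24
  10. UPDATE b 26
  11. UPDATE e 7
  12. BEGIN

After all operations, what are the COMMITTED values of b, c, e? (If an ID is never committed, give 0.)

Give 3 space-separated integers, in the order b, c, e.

Initial committed: {c=18, e=20}
Op 1: BEGIN: in_txn=True, pending={}
Op 2: ROLLBACK: discarded pending []; in_txn=False
Op 3: UPDATE e=5 (auto-commit; committed e=5)
Op 4: UPDATE e=18 (auto-commit; committed e=18)
Op 5: BEGIN: in_txn=True, pending={}
Op 6: UPDATE c=6 (pending; pending now {c=6})
Op 7: UPDATE c=24 (pending; pending now {c=24})
Op 8: ROLLBACK: discarded pending ['c']; in_txn=False
Op 9: UPDATE e=24 (auto-commit; committed e=24)
Op 10: UPDATE b=26 (auto-commit; committed b=26)
Op 11: UPDATE e=7 (auto-commit; committed e=7)
Op 12: BEGIN: in_txn=True, pending={}
Final committed: {b=26, c=18, e=7}

Answer: 26 18 7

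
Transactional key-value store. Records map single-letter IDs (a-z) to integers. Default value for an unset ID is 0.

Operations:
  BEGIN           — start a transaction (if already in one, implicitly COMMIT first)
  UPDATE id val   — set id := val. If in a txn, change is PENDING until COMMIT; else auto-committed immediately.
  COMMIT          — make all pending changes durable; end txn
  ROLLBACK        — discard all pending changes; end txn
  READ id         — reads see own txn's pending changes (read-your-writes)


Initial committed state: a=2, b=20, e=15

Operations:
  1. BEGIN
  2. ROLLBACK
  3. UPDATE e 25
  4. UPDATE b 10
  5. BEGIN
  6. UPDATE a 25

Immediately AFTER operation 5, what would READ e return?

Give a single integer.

Answer: 25

Derivation:
Initial committed: {a=2, b=20, e=15}
Op 1: BEGIN: in_txn=True, pending={}
Op 2: ROLLBACK: discarded pending []; in_txn=False
Op 3: UPDATE e=25 (auto-commit; committed e=25)
Op 4: UPDATE b=10 (auto-commit; committed b=10)
Op 5: BEGIN: in_txn=True, pending={}
After op 5: visible(e) = 25 (pending={}, committed={a=2, b=10, e=25})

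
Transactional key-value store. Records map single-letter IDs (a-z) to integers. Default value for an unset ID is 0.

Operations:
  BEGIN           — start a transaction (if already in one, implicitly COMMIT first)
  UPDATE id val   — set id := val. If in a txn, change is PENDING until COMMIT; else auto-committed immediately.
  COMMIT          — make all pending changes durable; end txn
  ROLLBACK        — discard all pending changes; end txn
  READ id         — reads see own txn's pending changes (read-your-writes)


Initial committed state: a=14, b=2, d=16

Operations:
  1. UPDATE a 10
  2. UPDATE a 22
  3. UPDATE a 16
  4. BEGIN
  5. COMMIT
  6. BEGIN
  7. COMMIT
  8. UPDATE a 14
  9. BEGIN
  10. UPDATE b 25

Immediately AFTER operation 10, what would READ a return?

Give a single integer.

Initial committed: {a=14, b=2, d=16}
Op 1: UPDATE a=10 (auto-commit; committed a=10)
Op 2: UPDATE a=22 (auto-commit; committed a=22)
Op 3: UPDATE a=16 (auto-commit; committed a=16)
Op 4: BEGIN: in_txn=True, pending={}
Op 5: COMMIT: merged [] into committed; committed now {a=16, b=2, d=16}
Op 6: BEGIN: in_txn=True, pending={}
Op 7: COMMIT: merged [] into committed; committed now {a=16, b=2, d=16}
Op 8: UPDATE a=14 (auto-commit; committed a=14)
Op 9: BEGIN: in_txn=True, pending={}
Op 10: UPDATE b=25 (pending; pending now {b=25})
After op 10: visible(a) = 14 (pending={b=25}, committed={a=14, b=2, d=16})

Answer: 14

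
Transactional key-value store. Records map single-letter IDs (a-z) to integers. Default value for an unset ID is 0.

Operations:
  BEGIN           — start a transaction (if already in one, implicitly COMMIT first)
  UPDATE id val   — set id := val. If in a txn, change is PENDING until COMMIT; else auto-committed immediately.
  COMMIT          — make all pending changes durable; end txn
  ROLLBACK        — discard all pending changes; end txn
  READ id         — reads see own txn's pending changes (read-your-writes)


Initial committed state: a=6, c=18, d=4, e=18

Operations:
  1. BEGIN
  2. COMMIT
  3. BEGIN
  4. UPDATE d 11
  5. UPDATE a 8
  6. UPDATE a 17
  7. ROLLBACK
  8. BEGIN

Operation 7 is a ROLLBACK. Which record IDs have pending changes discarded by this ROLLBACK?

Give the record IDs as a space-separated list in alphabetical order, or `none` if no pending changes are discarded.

Answer: a d

Derivation:
Initial committed: {a=6, c=18, d=4, e=18}
Op 1: BEGIN: in_txn=True, pending={}
Op 2: COMMIT: merged [] into committed; committed now {a=6, c=18, d=4, e=18}
Op 3: BEGIN: in_txn=True, pending={}
Op 4: UPDATE d=11 (pending; pending now {d=11})
Op 5: UPDATE a=8 (pending; pending now {a=8, d=11})
Op 6: UPDATE a=17 (pending; pending now {a=17, d=11})
Op 7: ROLLBACK: discarded pending ['a', 'd']; in_txn=False
Op 8: BEGIN: in_txn=True, pending={}
ROLLBACK at op 7 discards: ['a', 'd']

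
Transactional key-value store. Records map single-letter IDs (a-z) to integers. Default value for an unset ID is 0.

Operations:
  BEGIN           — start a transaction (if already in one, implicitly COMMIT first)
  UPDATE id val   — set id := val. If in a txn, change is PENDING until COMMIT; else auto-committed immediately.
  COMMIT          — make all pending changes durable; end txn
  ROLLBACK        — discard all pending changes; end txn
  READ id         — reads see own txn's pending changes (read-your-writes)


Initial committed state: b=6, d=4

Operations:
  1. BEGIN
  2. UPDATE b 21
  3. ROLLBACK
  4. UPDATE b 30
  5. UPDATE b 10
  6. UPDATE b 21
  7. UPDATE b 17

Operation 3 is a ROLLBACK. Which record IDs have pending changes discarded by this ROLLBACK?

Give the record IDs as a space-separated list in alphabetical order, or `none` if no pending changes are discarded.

Initial committed: {b=6, d=4}
Op 1: BEGIN: in_txn=True, pending={}
Op 2: UPDATE b=21 (pending; pending now {b=21})
Op 3: ROLLBACK: discarded pending ['b']; in_txn=False
Op 4: UPDATE b=30 (auto-commit; committed b=30)
Op 5: UPDATE b=10 (auto-commit; committed b=10)
Op 6: UPDATE b=21 (auto-commit; committed b=21)
Op 7: UPDATE b=17 (auto-commit; committed b=17)
ROLLBACK at op 3 discards: ['b']

Answer: b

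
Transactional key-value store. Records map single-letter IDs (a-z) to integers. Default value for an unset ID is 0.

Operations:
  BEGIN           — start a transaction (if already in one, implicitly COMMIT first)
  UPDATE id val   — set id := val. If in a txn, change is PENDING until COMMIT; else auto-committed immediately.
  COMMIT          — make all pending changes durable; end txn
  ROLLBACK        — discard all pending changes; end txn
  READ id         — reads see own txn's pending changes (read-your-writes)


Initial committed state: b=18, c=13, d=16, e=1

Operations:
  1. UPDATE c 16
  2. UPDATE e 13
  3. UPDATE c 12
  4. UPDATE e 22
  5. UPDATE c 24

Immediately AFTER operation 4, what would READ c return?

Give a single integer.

Answer: 12

Derivation:
Initial committed: {b=18, c=13, d=16, e=1}
Op 1: UPDATE c=16 (auto-commit; committed c=16)
Op 2: UPDATE e=13 (auto-commit; committed e=13)
Op 3: UPDATE c=12 (auto-commit; committed c=12)
Op 4: UPDATE e=22 (auto-commit; committed e=22)
After op 4: visible(c) = 12 (pending={}, committed={b=18, c=12, d=16, e=22})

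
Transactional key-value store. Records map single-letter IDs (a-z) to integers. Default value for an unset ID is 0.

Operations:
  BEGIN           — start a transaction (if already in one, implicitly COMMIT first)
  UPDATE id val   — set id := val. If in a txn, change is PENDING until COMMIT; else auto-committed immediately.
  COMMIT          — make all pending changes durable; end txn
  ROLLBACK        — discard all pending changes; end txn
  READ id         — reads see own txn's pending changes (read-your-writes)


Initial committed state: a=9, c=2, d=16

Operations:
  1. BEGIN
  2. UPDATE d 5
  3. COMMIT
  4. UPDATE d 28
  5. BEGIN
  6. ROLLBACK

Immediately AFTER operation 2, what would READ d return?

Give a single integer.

Initial committed: {a=9, c=2, d=16}
Op 1: BEGIN: in_txn=True, pending={}
Op 2: UPDATE d=5 (pending; pending now {d=5})
After op 2: visible(d) = 5 (pending={d=5}, committed={a=9, c=2, d=16})

Answer: 5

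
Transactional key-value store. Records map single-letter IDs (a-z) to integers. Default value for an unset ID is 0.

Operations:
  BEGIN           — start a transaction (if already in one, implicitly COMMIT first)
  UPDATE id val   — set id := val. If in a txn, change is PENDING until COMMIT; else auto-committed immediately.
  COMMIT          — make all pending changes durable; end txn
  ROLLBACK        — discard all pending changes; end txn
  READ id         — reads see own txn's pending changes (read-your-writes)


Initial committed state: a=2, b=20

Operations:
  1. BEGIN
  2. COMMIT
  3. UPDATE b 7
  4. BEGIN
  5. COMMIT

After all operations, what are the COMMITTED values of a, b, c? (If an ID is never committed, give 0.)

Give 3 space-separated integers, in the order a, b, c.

Initial committed: {a=2, b=20}
Op 1: BEGIN: in_txn=True, pending={}
Op 2: COMMIT: merged [] into committed; committed now {a=2, b=20}
Op 3: UPDATE b=7 (auto-commit; committed b=7)
Op 4: BEGIN: in_txn=True, pending={}
Op 5: COMMIT: merged [] into committed; committed now {a=2, b=7}
Final committed: {a=2, b=7}

Answer: 2 7 0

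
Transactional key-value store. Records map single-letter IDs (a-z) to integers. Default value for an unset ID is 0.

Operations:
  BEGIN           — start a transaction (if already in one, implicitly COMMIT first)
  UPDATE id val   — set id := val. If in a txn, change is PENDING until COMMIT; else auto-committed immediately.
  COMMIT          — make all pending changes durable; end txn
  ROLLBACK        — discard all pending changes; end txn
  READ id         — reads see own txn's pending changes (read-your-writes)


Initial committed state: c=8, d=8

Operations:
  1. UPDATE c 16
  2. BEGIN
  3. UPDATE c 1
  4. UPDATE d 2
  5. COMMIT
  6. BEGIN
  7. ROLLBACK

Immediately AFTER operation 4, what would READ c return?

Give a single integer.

Initial committed: {c=8, d=8}
Op 1: UPDATE c=16 (auto-commit; committed c=16)
Op 2: BEGIN: in_txn=True, pending={}
Op 3: UPDATE c=1 (pending; pending now {c=1})
Op 4: UPDATE d=2 (pending; pending now {c=1, d=2})
After op 4: visible(c) = 1 (pending={c=1, d=2}, committed={c=16, d=8})

Answer: 1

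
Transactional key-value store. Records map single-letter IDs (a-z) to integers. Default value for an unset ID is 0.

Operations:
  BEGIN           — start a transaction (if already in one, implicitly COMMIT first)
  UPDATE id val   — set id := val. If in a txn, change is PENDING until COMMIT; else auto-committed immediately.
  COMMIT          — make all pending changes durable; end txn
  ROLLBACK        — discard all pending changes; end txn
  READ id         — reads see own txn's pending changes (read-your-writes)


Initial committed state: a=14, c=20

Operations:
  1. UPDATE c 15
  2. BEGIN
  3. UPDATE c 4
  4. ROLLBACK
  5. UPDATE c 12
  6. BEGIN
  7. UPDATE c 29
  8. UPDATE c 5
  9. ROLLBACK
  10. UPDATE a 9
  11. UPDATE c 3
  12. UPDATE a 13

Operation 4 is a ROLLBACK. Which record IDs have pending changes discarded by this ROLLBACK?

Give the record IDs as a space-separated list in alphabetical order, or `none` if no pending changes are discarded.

Initial committed: {a=14, c=20}
Op 1: UPDATE c=15 (auto-commit; committed c=15)
Op 2: BEGIN: in_txn=True, pending={}
Op 3: UPDATE c=4 (pending; pending now {c=4})
Op 4: ROLLBACK: discarded pending ['c']; in_txn=False
Op 5: UPDATE c=12 (auto-commit; committed c=12)
Op 6: BEGIN: in_txn=True, pending={}
Op 7: UPDATE c=29 (pending; pending now {c=29})
Op 8: UPDATE c=5 (pending; pending now {c=5})
Op 9: ROLLBACK: discarded pending ['c']; in_txn=False
Op 10: UPDATE a=9 (auto-commit; committed a=9)
Op 11: UPDATE c=3 (auto-commit; committed c=3)
Op 12: UPDATE a=13 (auto-commit; committed a=13)
ROLLBACK at op 4 discards: ['c']

Answer: c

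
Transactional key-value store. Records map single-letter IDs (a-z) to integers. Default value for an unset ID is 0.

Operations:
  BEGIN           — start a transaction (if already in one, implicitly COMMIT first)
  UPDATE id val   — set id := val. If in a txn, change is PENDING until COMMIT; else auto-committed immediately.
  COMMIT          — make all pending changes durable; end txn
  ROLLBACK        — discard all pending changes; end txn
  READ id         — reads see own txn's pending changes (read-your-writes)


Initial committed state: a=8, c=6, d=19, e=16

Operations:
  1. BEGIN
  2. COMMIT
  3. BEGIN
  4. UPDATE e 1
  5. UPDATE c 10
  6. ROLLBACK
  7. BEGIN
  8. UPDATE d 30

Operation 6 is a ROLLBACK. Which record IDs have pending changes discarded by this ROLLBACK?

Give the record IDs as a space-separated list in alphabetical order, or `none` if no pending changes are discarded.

Answer: c e

Derivation:
Initial committed: {a=8, c=6, d=19, e=16}
Op 1: BEGIN: in_txn=True, pending={}
Op 2: COMMIT: merged [] into committed; committed now {a=8, c=6, d=19, e=16}
Op 3: BEGIN: in_txn=True, pending={}
Op 4: UPDATE e=1 (pending; pending now {e=1})
Op 5: UPDATE c=10 (pending; pending now {c=10, e=1})
Op 6: ROLLBACK: discarded pending ['c', 'e']; in_txn=False
Op 7: BEGIN: in_txn=True, pending={}
Op 8: UPDATE d=30 (pending; pending now {d=30})
ROLLBACK at op 6 discards: ['c', 'e']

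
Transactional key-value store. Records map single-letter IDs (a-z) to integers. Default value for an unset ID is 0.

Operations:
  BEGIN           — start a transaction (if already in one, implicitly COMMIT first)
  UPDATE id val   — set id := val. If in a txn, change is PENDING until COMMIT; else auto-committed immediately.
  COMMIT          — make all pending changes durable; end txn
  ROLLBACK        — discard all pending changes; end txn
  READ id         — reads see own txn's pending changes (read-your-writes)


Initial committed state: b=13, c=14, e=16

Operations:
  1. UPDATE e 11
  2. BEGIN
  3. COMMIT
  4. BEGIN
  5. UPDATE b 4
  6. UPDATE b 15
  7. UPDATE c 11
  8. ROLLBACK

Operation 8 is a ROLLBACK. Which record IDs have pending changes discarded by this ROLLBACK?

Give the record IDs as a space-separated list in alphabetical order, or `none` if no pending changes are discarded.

Answer: b c

Derivation:
Initial committed: {b=13, c=14, e=16}
Op 1: UPDATE e=11 (auto-commit; committed e=11)
Op 2: BEGIN: in_txn=True, pending={}
Op 3: COMMIT: merged [] into committed; committed now {b=13, c=14, e=11}
Op 4: BEGIN: in_txn=True, pending={}
Op 5: UPDATE b=4 (pending; pending now {b=4})
Op 6: UPDATE b=15 (pending; pending now {b=15})
Op 7: UPDATE c=11 (pending; pending now {b=15, c=11})
Op 8: ROLLBACK: discarded pending ['b', 'c']; in_txn=False
ROLLBACK at op 8 discards: ['b', 'c']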